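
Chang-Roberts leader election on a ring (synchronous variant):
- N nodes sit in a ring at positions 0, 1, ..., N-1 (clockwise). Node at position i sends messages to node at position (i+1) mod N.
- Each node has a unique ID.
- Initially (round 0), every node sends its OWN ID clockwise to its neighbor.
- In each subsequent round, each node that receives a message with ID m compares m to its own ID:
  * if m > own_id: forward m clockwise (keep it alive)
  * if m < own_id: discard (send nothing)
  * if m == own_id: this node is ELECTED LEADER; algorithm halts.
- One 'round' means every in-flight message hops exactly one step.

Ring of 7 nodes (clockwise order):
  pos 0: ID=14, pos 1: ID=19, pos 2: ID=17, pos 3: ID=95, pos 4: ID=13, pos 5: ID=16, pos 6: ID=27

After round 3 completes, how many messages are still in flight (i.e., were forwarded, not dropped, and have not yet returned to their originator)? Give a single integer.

Answer: 2

Derivation:
Round 1: pos1(id19) recv 14: drop; pos2(id17) recv 19: fwd; pos3(id95) recv 17: drop; pos4(id13) recv 95: fwd; pos5(id16) recv 13: drop; pos6(id27) recv 16: drop; pos0(id14) recv 27: fwd
Round 2: pos3(id95) recv 19: drop; pos5(id16) recv 95: fwd; pos1(id19) recv 27: fwd
Round 3: pos6(id27) recv 95: fwd; pos2(id17) recv 27: fwd
After round 3: 2 messages still in flight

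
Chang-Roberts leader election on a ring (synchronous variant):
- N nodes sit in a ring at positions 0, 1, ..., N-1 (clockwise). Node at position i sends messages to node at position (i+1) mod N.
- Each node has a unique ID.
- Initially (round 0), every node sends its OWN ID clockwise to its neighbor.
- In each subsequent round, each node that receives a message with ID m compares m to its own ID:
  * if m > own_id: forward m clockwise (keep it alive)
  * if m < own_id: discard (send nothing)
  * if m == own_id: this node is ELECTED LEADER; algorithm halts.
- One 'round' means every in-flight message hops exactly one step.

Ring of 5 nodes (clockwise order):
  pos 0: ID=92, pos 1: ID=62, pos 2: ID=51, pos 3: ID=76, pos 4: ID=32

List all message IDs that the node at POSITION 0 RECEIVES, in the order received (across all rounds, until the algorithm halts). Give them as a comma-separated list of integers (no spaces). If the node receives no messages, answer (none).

Answer: 32,76,92

Derivation:
Round 1: pos1(id62) recv 92: fwd; pos2(id51) recv 62: fwd; pos3(id76) recv 51: drop; pos4(id32) recv 76: fwd; pos0(id92) recv 32: drop
Round 2: pos2(id51) recv 92: fwd; pos3(id76) recv 62: drop; pos0(id92) recv 76: drop
Round 3: pos3(id76) recv 92: fwd
Round 4: pos4(id32) recv 92: fwd
Round 5: pos0(id92) recv 92: ELECTED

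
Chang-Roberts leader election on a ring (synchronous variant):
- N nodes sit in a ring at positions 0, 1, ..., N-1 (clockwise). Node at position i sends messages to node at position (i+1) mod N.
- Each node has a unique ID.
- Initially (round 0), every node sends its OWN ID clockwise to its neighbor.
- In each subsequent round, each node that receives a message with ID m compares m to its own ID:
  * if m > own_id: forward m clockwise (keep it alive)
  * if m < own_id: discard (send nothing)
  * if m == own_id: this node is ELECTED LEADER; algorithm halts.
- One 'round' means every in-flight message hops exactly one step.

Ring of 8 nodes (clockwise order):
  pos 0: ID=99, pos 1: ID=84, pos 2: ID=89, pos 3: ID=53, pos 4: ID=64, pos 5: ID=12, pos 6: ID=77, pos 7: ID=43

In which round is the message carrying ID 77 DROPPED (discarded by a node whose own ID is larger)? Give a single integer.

Answer: 2

Derivation:
Round 1: pos1(id84) recv 99: fwd; pos2(id89) recv 84: drop; pos3(id53) recv 89: fwd; pos4(id64) recv 53: drop; pos5(id12) recv 64: fwd; pos6(id77) recv 12: drop; pos7(id43) recv 77: fwd; pos0(id99) recv 43: drop
Round 2: pos2(id89) recv 99: fwd; pos4(id64) recv 89: fwd; pos6(id77) recv 64: drop; pos0(id99) recv 77: drop
Round 3: pos3(id53) recv 99: fwd; pos5(id12) recv 89: fwd
Round 4: pos4(id64) recv 99: fwd; pos6(id77) recv 89: fwd
Round 5: pos5(id12) recv 99: fwd; pos7(id43) recv 89: fwd
Round 6: pos6(id77) recv 99: fwd; pos0(id99) recv 89: drop
Round 7: pos7(id43) recv 99: fwd
Round 8: pos0(id99) recv 99: ELECTED
Message ID 77 originates at pos 6; dropped at pos 0 in round 2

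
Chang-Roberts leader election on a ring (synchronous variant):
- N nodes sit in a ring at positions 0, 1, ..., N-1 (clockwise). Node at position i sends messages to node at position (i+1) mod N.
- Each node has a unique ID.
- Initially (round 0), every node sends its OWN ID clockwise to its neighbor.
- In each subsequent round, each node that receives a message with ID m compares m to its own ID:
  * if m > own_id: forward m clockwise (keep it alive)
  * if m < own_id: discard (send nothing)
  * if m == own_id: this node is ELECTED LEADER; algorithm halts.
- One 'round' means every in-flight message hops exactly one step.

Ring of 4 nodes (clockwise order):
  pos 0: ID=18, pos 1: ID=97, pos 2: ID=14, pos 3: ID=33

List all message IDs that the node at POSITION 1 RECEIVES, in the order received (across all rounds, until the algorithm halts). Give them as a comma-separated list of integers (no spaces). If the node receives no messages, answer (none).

Answer: 18,33,97

Derivation:
Round 1: pos1(id97) recv 18: drop; pos2(id14) recv 97: fwd; pos3(id33) recv 14: drop; pos0(id18) recv 33: fwd
Round 2: pos3(id33) recv 97: fwd; pos1(id97) recv 33: drop
Round 3: pos0(id18) recv 97: fwd
Round 4: pos1(id97) recv 97: ELECTED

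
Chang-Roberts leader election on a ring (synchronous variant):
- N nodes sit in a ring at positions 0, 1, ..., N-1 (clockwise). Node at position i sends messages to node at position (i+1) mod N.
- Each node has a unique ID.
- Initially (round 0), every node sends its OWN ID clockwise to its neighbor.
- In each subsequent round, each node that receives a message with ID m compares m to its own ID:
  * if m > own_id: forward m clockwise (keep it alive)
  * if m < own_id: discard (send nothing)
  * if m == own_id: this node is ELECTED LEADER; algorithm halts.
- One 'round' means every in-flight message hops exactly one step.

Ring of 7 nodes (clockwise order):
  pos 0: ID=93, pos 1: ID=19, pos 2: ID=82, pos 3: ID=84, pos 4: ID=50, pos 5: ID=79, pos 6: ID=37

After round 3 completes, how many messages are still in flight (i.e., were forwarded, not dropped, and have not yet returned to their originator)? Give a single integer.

Round 1: pos1(id19) recv 93: fwd; pos2(id82) recv 19: drop; pos3(id84) recv 82: drop; pos4(id50) recv 84: fwd; pos5(id79) recv 50: drop; pos6(id37) recv 79: fwd; pos0(id93) recv 37: drop
Round 2: pos2(id82) recv 93: fwd; pos5(id79) recv 84: fwd; pos0(id93) recv 79: drop
Round 3: pos3(id84) recv 93: fwd; pos6(id37) recv 84: fwd
After round 3: 2 messages still in flight

Answer: 2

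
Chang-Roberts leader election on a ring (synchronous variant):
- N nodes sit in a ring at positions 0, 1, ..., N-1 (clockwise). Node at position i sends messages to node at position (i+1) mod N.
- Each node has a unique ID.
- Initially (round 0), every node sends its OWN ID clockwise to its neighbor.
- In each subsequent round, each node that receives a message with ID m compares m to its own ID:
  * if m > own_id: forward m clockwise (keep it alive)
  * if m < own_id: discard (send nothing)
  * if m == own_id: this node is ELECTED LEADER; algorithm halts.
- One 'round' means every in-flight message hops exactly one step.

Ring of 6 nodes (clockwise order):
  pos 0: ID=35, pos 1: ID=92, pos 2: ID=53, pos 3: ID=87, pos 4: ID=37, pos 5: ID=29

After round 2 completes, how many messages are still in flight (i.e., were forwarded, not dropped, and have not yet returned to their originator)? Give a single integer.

Round 1: pos1(id92) recv 35: drop; pos2(id53) recv 92: fwd; pos3(id87) recv 53: drop; pos4(id37) recv 87: fwd; pos5(id29) recv 37: fwd; pos0(id35) recv 29: drop
Round 2: pos3(id87) recv 92: fwd; pos5(id29) recv 87: fwd; pos0(id35) recv 37: fwd
After round 2: 3 messages still in flight

Answer: 3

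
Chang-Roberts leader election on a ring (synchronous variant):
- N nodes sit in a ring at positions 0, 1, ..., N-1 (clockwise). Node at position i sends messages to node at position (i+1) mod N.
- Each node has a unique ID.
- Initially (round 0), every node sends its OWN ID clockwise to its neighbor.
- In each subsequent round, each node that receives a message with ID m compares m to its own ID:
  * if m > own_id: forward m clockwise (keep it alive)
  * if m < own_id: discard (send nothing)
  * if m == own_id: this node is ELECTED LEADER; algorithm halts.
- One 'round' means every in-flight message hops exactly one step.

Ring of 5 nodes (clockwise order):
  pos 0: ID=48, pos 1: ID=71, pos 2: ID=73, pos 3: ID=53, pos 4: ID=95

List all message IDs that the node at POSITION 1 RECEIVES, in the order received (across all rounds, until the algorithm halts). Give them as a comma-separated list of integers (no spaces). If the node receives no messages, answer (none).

Round 1: pos1(id71) recv 48: drop; pos2(id73) recv 71: drop; pos3(id53) recv 73: fwd; pos4(id95) recv 53: drop; pos0(id48) recv 95: fwd
Round 2: pos4(id95) recv 73: drop; pos1(id71) recv 95: fwd
Round 3: pos2(id73) recv 95: fwd
Round 4: pos3(id53) recv 95: fwd
Round 5: pos4(id95) recv 95: ELECTED

Answer: 48,95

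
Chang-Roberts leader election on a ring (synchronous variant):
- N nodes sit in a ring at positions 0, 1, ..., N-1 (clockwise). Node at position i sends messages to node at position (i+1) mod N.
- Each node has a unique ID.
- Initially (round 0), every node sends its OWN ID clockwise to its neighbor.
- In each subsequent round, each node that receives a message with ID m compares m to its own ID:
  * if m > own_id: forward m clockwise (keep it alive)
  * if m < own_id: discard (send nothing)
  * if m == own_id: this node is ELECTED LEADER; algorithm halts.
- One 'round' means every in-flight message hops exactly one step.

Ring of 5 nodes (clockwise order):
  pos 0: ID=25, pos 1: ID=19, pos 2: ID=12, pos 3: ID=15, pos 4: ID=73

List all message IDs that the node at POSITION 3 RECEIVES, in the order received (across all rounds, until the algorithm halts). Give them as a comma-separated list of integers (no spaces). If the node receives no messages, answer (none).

Round 1: pos1(id19) recv 25: fwd; pos2(id12) recv 19: fwd; pos3(id15) recv 12: drop; pos4(id73) recv 15: drop; pos0(id25) recv 73: fwd
Round 2: pos2(id12) recv 25: fwd; pos3(id15) recv 19: fwd; pos1(id19) recv 73: fwd
Round 3: pos3(id15) recv 25: fwd; pos4(id73) recv 19: drop; pos2(id12) recv 73: fwd
Round 4: pos4(id73) recv 25: drop; pos3(id15) recv 73: fwd
Round 5: pos4(id73) recv 73: ELECTED

Answer: 12,19,25,73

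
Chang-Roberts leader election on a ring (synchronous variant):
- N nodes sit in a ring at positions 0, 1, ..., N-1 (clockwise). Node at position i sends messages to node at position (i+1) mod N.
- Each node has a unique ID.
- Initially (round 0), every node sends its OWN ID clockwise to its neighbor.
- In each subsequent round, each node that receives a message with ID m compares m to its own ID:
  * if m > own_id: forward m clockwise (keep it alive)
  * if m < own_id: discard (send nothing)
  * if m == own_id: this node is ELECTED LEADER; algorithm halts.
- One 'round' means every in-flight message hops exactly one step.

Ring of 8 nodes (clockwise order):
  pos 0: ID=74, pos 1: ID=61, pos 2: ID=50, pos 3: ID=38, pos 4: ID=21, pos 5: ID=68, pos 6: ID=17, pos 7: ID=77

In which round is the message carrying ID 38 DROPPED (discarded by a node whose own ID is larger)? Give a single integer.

Round 1: pos1(id61) recv 74: fwd; pos2(id50) recv 61: fwd; pos3(id38) recv 50: fwd; pos4(id21) recv 38: fwd; pos5(id68) recv 21: drop; pos6(id17) recv 68: fwd; pos7(id77) recv 17: drop; pos0(id74) recv 77: fwd
Round 2: pos2(id50) recv 74: fwd; pos3(id38) recv 61: fwd; pos4(id21) recv 50: fwd; pos5(id68) recv 38: drop; pos7(id77) recv 68: drop; pos1(id61) recv 77: fwd
Round 3: pos3(id38) recv 74: fwd; pos4(id21) recv 61: fwd; pos5(id68) recv 50: drop; pos2(id50) recv 77: fwd
Round 4: pos4(id21) recv 74: fwd; pos5(id68) recv 61: drop; pos3(id38) recv 77: fwd
Round 5: pos5(id68) recv 74: fwd; pos4(id21) recv 77: fwd
Round 6: pos6(id17) recv 74: fwd; pos5(id68) recv 77: fwd
Round 7: pos7(id77) recv 74: drop; pos6(id17) recv 77: fwd
Round 8: pos7(id77) recv 77: ELECTED
Message ID 38 originates at pos 3; dropped at pos 5 in round 2

Answer: 2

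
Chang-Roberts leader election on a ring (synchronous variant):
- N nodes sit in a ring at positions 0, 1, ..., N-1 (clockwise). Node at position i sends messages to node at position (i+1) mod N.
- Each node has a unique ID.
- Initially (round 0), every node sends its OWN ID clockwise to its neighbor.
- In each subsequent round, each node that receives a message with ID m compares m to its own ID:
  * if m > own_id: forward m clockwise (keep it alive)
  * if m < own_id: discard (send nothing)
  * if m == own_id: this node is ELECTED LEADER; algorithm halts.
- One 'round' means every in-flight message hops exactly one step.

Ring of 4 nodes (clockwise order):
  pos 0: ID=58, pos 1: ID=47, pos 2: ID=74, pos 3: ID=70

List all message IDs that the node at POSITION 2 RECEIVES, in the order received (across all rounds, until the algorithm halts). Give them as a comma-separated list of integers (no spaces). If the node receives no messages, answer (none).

Round 1: pos1(id47) recv 58: fwd; pos2(id74) recv 47: drop; pos3(id70) recv 74: fwd; pos0(id58) recv 70: fwd
Round 2: pos2(id74) recv 58: drop; pos0(id58) recv 74: fwd; pos1(id47) recv 70: fwd
Round 3: pos1(id47) recv 74: fwd; pos2(id74) recv 70: drop
Round 4: pos2(id74) recv 74: ELECTED

Answer: 47,58,70,74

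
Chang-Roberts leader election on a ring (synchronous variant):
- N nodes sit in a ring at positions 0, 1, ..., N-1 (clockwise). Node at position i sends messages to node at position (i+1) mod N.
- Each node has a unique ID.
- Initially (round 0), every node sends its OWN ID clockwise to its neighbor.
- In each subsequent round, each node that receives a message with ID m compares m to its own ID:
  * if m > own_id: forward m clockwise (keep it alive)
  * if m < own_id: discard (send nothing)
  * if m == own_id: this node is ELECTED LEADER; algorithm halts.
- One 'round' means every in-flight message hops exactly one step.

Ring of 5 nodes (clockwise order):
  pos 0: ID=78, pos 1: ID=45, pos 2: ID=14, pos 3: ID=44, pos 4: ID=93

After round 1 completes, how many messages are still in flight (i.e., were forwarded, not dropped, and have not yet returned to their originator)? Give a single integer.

Round 1: pos1(id45) recv 78: fwd; pos2(id14) recv 45: fwd; pos3(id44) recv 14: drop; pos4(id93) recv 44: drop; pos0(id78) recv 93: fwd
After round 1: 3 messages still in flight

Answer: 3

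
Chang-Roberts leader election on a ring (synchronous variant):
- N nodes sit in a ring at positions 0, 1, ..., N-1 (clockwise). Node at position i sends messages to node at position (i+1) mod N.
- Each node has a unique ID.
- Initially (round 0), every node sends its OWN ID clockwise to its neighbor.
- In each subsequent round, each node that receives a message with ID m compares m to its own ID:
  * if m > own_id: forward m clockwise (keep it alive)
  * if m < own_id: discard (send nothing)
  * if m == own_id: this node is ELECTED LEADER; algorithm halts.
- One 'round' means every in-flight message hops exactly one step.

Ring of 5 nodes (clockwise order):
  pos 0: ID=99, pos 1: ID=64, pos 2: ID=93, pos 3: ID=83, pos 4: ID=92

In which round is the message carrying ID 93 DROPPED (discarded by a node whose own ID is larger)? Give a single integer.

Round 1: pos1(id64) recv 99: fwd; pos2(id93) recv 64: drop; pos3(id83) recv 93: fwd; pos4(id92) recv 83: drop; pos0(id99) recv 92: drop
Round 2: pos2(id93) recv 99: fwd; pos4(id92) recv 93: fwd
Round 3: pos3(id83) recv 99: fwd; pos0(id99) recv 93: drop
Round 4: pos4(id92) recv 99: fwd
Round 5: pos0(id99) recv 99: ELECTED
Message ID 93 originates at pos 2; dropped at pos 0 in round 3

Answer: 3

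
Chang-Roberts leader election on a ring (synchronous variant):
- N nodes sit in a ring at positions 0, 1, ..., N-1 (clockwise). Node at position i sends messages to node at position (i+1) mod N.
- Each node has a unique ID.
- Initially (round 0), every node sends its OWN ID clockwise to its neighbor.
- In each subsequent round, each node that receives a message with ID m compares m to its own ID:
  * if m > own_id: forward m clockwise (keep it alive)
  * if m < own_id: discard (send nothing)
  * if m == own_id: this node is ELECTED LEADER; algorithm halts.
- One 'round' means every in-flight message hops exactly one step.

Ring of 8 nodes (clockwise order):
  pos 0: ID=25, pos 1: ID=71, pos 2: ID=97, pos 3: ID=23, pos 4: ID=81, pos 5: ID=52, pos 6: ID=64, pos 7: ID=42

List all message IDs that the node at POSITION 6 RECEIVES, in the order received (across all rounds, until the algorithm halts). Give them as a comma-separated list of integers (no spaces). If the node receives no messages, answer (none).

Round 1: pos1(id71) recv 25: drop; pos2(id97) recv 71: drop; pos3(id23) recv 97: fwd; pos4(id81) recv 23: drop; pos5(id52) recv 81: fwd; pos6(id64) recv 52: drop; pos7(id42) recv 64: fwd; pos0(id25) recv 42: fwd
Round 2: pos4(id81) recv 97: fwd; pos6(id64) recv 81: fwd; pos0(id25) recv 64: fwd; pos1(id71) recv 42: drop
Round 3: pos5(id52) recv 97: fwd; pos7(id42) recv 81: fwd; pos1(id71) recv 64: drop
Round 4: pos6(id64) recv 97: fwd; pos0(id25) recv 81: fwd
Round 5: pos7(id42) recv 97: fwd; pos1(id71) recv 81: fwd
Round 6: pos0(id25) recv 97: fwd; pos2(id97) recv 81: drop
Round 7: pos1(id71) recv 97: fwd
Round 8: pos2(id97) recv 97: ELECTED

Answer: 52,81,97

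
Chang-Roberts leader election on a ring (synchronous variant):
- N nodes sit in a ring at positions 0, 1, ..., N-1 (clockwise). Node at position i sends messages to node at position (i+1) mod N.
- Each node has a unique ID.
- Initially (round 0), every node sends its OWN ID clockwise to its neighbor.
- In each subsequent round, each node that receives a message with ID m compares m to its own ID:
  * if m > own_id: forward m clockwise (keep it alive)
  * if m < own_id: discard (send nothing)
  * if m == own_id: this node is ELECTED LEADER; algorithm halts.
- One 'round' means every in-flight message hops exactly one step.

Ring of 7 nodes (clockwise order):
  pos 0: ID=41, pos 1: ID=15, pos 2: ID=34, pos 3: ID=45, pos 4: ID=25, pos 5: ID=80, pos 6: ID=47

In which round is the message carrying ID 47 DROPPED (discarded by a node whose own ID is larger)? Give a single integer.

Answer: 6

Derivation:
Round 1: pos1(id15) recv 41: fwd; pos2(id34) recv 15: drop; pos3(id45) recv 34: drop; pos4(id25) recv 45: fwd; pos5(id80) recv 25: drop; pos6(id47) recv 80: fwd; pos0(id41) recv 47: fwd
Round 2: pos2(id34) recv 41: fwd; pos5(id80) recv 45: drop; pos0(id41) recv 80: fwd; pos1(id15) recv 47: fwd
Round 3: pos3(id45) recv 41: drop; pos1(id15) recv 80: fwd; pos2(id34) recv 47: fwd
Round 4: pos2(id34) recv 80: fwd; pos3(id45) recv 47: fwd
Round 5: pos3(id45) recv 80: fwd; pos4(id25) recv 47: fwd
Round 6: pos4(id25) recv 80: fwd; pos5(id80) recv 47: drop
Round 7: pos5(id80) recv 80: ELECTED
Message ID 47 originates at pos 6; dropped at pos 5 in round 6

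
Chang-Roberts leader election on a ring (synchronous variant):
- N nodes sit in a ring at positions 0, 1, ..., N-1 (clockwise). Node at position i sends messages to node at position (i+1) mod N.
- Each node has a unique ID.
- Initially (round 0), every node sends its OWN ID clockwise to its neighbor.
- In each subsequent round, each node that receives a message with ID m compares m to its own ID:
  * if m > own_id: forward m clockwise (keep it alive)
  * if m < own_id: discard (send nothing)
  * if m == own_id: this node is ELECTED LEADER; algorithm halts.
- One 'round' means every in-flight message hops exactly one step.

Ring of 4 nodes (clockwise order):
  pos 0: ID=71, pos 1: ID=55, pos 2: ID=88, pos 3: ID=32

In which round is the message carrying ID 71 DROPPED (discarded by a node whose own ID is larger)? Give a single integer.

Round 1: pos1(id55) recv 71: fwd; pos2(id88) recv 55: drop; pos3(id32) recv 88: fwd; pos0(id71) recv 32: drop
Round 2: pos2(id88) recv 71: drop; pos0(id71) recv 88: fwd
Round 3: pos1(id55) recv 88: fwd
Round 4: pos2(id88) recv 88: ELECTED
Message ID 71 originates at pos 0; dropped at pos 2 in round 2

Answer: 2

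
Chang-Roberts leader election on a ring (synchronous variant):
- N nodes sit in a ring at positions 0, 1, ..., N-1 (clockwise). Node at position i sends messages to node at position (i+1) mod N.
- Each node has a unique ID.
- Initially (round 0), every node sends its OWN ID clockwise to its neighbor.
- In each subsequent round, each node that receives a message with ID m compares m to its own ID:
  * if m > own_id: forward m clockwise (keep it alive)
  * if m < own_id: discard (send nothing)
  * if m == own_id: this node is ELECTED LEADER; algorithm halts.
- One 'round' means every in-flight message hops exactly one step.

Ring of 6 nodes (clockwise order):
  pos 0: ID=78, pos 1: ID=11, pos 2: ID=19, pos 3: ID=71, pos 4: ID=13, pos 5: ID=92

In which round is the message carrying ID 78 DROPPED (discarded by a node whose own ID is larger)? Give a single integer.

Round 1: pos1(id11) recv 78: fwd; pos2(id19) recv 11: drop; pos3(id71) recv 19: drop; pos4(id13) recv 71: fwd; pos5(id92) recv 13: drop; pos0(id78) recv 92: fwd
Round 2: pos2(id19) recv 78: fwd; pos5(id92) recv 71: drop; pos1(id11) recv 92: fwd
Round 3: pos3(id71) recv 78: fwd; pos2(id19) recv 92: fwd
Round 4: pos4(id13) recv 78: fwd; pos3(id71) recv 92: fwd
Round 5: pos5(id92) recv 78: drop; pos4(id13) recv 92: fwd
Round 6: pos5(id92) recv 92: ELECTED
Message ID 78 originates at pos 0; dropped at pos 5 in round 5

Answer: 5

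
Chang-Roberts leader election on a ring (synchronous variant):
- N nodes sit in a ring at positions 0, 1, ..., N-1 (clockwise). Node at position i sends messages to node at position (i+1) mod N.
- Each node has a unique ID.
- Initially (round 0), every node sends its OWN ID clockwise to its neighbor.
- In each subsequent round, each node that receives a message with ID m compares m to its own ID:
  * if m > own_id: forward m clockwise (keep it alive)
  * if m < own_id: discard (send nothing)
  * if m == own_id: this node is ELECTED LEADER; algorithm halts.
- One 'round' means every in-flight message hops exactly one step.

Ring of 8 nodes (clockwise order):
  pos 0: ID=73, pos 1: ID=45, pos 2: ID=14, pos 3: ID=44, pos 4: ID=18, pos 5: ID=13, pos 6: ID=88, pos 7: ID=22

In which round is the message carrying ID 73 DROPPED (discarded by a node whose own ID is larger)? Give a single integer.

Round 1: pos1(id45) recv 73: fwd; pos2(id14) recv 45: fwd; pos3(id44) recv 14: drop; pos4(id18) recv 44: fwd; pos5(id13) recv 18: fwd; pos6(id88) recv 13: drop; pos7(id22) recv 88: fwd; pos0(id73) recv 22: drop
Round 2: pos2(id14) recv 73: fwd; pos3(id44) recv 45: fwd; pos5(id13) recv 44: fwd; pos6(id88) recv 18: drop; pos0(id73) recv 88: fwd
Round 3: pos3(id44) recv 73: fwd; pos4(id18) recv 45: fwd; pos6(id88) recv 44: drop; pos1(id45) recv 88: fwd
Round 4: pos4(id18) recv 73: fwd; pos5(id13) recv 45: fwd; pos2(id14) recv 88: fwd
Round 5: pos5(id13) recv 73: fwd; pos6(id88) recv 45: drop; pos3(id44) recv 88: fwd
Round 6: pos6(id88) recv 73: drop; pos4(id18) recv 88: fwd
Round 7: pos5(id13) recv 88: fwd
Round 8: pos6(id88) recv 88: ELECTED
Message ID 73 originates at pos 0; dropped at pos 6 in round 6

Answer: 6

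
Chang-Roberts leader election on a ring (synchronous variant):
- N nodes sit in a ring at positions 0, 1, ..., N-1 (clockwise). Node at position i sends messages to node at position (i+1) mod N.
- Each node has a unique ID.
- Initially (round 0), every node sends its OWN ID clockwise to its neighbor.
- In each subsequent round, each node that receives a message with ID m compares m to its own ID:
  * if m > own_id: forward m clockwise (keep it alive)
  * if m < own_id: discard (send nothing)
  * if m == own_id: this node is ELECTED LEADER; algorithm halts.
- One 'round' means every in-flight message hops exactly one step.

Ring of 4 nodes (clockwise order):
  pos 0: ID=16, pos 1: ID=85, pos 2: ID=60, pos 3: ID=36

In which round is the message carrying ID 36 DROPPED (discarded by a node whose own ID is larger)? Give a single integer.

Round 1: pos1(id85) recv 16: drop; pos2(id60) recv 85: fwd; pos3(id36) recv 60: fwd; pos0(id16) recv 36: fwd
Round 2: pos3(id36) recv 85: fwd; pos0(id16) recv 60: fwd; pos1(id85) recv 36: drop
Round 3: pos0(id16) recv 85: fwd; pos1(id85) recv 60: drop
Round 4: pos1(id85) recv 85: ELECTED
Message ID 36 originates at pos 3; dropped at pos 1 in round 2

Answer: 2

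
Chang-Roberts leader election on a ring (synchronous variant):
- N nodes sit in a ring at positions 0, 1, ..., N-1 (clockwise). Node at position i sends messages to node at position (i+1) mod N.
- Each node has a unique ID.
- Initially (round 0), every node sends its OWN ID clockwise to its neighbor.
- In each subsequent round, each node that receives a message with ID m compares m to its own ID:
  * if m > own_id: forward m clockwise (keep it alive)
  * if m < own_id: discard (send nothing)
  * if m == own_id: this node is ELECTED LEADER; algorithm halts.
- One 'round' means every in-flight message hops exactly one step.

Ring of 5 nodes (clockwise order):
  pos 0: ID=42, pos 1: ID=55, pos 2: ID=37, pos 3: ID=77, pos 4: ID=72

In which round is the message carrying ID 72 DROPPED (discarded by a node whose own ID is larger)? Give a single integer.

Round 1: pos1(id55) recv 42: drop; pos2(id37) recv 55: fwd; pos3(id77) recv 37: drop; pos4(id72) recv 77: fwd; pos0(id42) recv 72: fwd
Round 2: pos3(id77) recv 55: drop; pos0(id42) recv 77: fwd; pos1(id55) recv 72: fwd
Round 3: pos1(id55) recv 77: fwd; pos2(id37) recv 72: fwd
Round 4: pos2(id37) recv 77: fwd; pos3(id77) recv 72: drop
Round 5: pos3(id77) recv 77: ELECTED
Message ID 72 originates at pos 4; dropped at pos 3 in round 4

Answer: 4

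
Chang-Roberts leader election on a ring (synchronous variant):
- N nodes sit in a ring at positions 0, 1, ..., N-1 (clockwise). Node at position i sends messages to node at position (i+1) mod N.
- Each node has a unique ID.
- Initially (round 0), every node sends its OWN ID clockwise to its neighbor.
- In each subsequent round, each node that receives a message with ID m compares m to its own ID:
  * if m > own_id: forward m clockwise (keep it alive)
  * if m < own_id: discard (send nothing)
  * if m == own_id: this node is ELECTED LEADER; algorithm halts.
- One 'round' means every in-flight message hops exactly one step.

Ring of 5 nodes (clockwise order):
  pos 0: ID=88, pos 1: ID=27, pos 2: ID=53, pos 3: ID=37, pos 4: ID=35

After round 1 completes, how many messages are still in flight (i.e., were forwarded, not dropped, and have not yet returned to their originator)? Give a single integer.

Answer: 3

Derivation:
Round 1: pos1(id27) recv 88: fwd; pos2(id53) recv 27: drop; pos3(id37) recv 53: fwd; pos4(id35) recv 37: fwd; pos0(id88) recv 35: drop
After round 1: 3 messages still in flight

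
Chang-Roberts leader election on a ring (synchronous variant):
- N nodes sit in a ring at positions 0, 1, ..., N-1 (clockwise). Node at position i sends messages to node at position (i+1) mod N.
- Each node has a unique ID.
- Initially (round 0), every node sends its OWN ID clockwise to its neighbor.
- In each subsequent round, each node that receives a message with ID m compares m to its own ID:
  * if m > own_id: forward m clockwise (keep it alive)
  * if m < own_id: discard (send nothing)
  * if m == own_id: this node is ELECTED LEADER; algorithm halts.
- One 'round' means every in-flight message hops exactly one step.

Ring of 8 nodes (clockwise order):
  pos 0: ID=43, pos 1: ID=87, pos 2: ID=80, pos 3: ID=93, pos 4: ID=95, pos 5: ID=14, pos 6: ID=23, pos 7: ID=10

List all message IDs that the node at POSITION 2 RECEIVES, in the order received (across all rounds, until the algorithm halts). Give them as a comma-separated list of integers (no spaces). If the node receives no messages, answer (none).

Answer: 87,95

Derivation:
Round 1: pos1(id87) recv 43: drop; pos2(id80) recv 87: fwd; pos3(id93) recv 80: drop; pos4(id95) recv 93: drop; pos5(id14) recv 95: fwd; pos6(id23) recv 14: drop; pos7(id10) recv 23: fwd; pos0(id43) recv 10: drop
Round 2: pos3(id93) recv 87: drop; pos6(id23) recv 95: fwd; pos0(id43) recv 23: drop
Round 3: pos7(id10) recv 95: fwd
Round 4: pos0(id43) recv 95: fwd
Round 5: pos1(id87) recv 95: fwd
Round 6: pos2(id80) recv 95: fwd
Round 7: pos3(id93) recv 95: fwd
Round 8: pos4(id95) recv 95: ELECTED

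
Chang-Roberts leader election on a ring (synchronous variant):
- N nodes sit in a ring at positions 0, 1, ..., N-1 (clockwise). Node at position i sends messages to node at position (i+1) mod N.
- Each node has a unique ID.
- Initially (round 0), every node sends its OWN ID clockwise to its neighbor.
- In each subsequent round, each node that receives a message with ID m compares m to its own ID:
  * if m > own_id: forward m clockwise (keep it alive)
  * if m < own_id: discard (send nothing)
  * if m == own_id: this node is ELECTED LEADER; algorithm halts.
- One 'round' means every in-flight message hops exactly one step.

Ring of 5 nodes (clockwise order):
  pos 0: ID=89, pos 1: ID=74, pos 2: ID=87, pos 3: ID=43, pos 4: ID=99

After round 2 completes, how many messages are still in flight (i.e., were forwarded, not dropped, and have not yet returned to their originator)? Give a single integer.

Round 1: pos1(id74) recv 89: fwd; pos2(id87) recv 74: drop; pos3(id43) recv 87: fwd; pos4(id99) recv 43: drop; pos0(id89) recv 99: fwd
Round 2: pos2(id87) recv 89: fwd; pos4(id99) recv 87: drop; pos1(id74) recv 99: fwd
After round 2: 2 messages still in flight

Answer: 2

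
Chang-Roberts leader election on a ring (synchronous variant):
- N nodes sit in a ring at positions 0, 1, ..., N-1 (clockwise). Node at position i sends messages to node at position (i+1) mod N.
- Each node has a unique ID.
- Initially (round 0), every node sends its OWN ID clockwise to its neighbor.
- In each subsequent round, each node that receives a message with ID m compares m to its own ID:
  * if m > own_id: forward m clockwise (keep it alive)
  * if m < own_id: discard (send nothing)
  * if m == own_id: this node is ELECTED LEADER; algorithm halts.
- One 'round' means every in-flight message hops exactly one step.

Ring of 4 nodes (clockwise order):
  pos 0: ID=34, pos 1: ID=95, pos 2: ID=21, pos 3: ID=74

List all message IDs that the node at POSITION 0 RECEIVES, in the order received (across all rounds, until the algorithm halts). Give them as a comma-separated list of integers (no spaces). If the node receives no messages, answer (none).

Answer: 74,95

Derivation:
Round 1: pos1(id95) recv 34: drop; pos2(id21) recv 95: fwd; pos3(id74) recv 21: drop; pos0(id34) recv 74: fwd
Round 2: pos3(id74) recv 95: fwd; pos1(id95) recv 74: drop
Round 3: pos0(id34) recv 95: fwd
Round 4: pos1(id95) recv 95: ELECTED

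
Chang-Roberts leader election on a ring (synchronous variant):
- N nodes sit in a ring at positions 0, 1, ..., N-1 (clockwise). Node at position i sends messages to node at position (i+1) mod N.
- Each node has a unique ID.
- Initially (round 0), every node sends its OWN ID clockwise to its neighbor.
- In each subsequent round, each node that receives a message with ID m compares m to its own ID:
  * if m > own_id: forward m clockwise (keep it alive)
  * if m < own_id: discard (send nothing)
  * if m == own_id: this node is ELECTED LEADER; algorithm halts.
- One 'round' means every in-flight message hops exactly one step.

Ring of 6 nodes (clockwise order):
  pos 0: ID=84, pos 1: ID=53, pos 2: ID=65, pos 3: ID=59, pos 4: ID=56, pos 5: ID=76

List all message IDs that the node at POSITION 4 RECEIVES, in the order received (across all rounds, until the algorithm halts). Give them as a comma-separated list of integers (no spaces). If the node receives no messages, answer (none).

Round 1: pos1(id53) recv 84: fwd; pos2(id65) recv 53: drop; pos3(id59) recv 65: fwd; pos4(id56) recv 59: fwd; pos5(id76) recv 56: drop; pos0(id84) recv 76: drop
Round 2: pos2(id65) recv 84: fwd; pos4(id56) recv 65: fwd; pos5(id76) recv 59: drop
Round 3: pos3(id59) recv 84: fwd; pos5(id76) recv 65: drop
Round 4: pos4(id56) recv 84: fwd
Round 5: pos5(id76) recv 84: fwd
Round 6: pos0(id84) recv 84: ELECTED

Answer: 59,65,84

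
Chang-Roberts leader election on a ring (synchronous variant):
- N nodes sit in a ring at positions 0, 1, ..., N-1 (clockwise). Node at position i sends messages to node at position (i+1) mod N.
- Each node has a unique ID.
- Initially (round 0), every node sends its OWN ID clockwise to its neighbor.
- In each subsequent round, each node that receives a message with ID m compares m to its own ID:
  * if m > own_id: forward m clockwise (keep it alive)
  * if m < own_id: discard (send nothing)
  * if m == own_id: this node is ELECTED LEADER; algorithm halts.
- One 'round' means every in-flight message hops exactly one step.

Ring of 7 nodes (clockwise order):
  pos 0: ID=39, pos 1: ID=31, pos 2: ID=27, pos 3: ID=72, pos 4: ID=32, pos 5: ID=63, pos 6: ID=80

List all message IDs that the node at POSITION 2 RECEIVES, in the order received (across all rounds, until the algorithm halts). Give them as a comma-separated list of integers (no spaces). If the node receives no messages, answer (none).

Answer: 31,39,80

Derivation:
Round 1: pos1(id31) recv 39: fwd; pos2(id27) recv 31: fwd; pos3(id72) recv 27: drop; pos4(id32) recv 72: fwd; pos5(id63) recv 32: drop; pos6(id80) recv 63: drop; pos0(id39) recv 80: fwd
Round 2: pos2(id27) recv 39: fwd; pos3(id72) recv 31: drop; pos5(id63) recv 72: fwd; pos1(id31) recv 80: fwd
Round 3: pos3(id72) recv 39: drop; pos6(id80) recv 72: drop; pos2(id27) recv 80: fwd
Round 4: pos3(id72) recv 80: fwd
Round 5: pos4(id32) recv 80: fwd
Round 6: pos5(id63) recv 80: fwd
Round 7: pos6(id80) recv 80: ELECTED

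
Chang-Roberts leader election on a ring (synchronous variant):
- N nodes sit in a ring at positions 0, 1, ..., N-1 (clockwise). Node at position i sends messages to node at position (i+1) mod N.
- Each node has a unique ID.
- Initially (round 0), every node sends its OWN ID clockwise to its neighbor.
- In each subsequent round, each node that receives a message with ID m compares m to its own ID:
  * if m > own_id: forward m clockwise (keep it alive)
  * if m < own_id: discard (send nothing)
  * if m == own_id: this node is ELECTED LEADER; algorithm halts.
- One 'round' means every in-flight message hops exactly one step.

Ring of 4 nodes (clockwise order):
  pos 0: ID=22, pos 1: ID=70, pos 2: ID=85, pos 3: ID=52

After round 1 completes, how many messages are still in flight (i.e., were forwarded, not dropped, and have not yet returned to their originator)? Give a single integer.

Answer: 2

Derivation:
Round 1: pos1(id70) recv 22: drop; pos2(id85) recv 70: drop; pos3(id52) recv 85: fwd; pos0(id22) recv 52: fwd
After round 1: 2 messages still in flight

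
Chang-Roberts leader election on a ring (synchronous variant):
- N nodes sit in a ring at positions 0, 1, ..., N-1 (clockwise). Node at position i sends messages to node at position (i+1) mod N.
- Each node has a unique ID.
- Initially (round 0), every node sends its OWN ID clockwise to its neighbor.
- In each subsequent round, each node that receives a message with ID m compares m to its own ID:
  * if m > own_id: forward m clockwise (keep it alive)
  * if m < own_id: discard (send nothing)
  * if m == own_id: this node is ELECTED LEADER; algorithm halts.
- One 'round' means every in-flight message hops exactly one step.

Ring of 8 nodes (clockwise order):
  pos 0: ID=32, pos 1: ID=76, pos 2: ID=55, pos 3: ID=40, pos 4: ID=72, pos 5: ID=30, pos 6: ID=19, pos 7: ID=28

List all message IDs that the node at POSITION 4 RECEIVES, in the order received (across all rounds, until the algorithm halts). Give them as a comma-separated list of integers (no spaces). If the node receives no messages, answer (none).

Round 1: pos1(id76) recv 32: drop; pos2(id55) recv 76: fwd; pos3(id40) recv 55: fwd; pos4(id72) recv 40: drop; pos5(id30) recv 72: fwd; pos6(id19) recv 30: fwd; pos7(id28) recv 19: drop; pos0(id32) recv 28: drop
Round 2: pos3(id40) recv 76: fwd; pos4(id72) recv 55: drop; pos6(id19) recv 72: fwd; pos7(id28) recv 30: fwd
Round 3: pos4(id72) recv 76: fwd; pos7(id28) recv 72: fwd; pos0(id32) recv 30: drop
Round 4: pos5(id30) recv 76: fwd; pos0(id32) recv 72: fwd
Round 5: pos6(id19) recv 76: fwd; pos1(id76) recv 72: drop
Round 6: pos7(id28) recv 76: fwd
Round 7: pos0(id32) recv 76: fwd
Round 8: pos1(id76) recv 76: ELECTED

Answer: 40,55,76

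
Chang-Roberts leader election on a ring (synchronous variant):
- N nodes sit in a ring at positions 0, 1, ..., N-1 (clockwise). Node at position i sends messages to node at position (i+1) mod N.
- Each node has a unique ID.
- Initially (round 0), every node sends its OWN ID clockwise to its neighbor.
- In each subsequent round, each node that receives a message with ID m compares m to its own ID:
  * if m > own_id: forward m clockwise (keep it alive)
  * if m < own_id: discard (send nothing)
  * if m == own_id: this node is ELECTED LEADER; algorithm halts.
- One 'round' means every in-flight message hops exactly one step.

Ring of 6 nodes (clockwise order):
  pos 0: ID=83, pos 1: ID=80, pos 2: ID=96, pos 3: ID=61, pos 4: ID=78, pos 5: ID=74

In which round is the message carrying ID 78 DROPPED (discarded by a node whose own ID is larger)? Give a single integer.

Answer: 2

Derivation:
Round 1: pos1(id80) recv 83: fwd; pos2(id96) recv 80: drop; pos3(id61) recv 96: fwd; pos4(id78) recv 61: drop; pos5(id74) recv 78: fwd; pos0(id83) recv 74: drop
Round 2: pos2(id96) recv 83: drop; pos4(id78) recv 96: fwd; pos0(id83) recv 78: drop
Round 3: pos5(id74) recv 96: fwd
Round 4: pos0(id83) recv 96: fwd
Round 5: pos1(id80) recv 96: fwd
Round 6: pos2(id96) recv 96: ELECTED
Message ID 78 originates at pos 4; dropped at pos 0 in round 2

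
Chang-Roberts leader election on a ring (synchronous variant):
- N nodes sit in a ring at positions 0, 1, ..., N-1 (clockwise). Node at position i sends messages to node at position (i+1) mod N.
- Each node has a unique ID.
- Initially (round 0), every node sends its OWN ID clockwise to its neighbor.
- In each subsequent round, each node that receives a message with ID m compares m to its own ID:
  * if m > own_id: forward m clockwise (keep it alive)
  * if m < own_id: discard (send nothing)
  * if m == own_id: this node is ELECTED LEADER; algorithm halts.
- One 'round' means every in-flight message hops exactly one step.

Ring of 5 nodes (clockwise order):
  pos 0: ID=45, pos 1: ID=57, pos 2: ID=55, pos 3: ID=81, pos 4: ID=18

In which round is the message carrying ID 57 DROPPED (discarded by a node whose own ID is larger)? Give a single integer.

Answer: 2

Derivation:
Round 1: pos1(id57) recv 45: drop; pos2(id55) recv 57: fwd; pos3(id81) recv 55: drop; pos4(id18) recv 81: fwd; pos0(id45) recv 18: drop
Round 2: pos3(id81) recv 57: drop; pos0(id45) recv 81: fwd
Round 3: pos1(id57) recv 81: fwd
Round 4: pos2(id55) recv 81: fwd
Round 5: pos3(id81) recv 81: ELECTED
Message ID 57 originates at pos 1; dropped at pos 3 in round 2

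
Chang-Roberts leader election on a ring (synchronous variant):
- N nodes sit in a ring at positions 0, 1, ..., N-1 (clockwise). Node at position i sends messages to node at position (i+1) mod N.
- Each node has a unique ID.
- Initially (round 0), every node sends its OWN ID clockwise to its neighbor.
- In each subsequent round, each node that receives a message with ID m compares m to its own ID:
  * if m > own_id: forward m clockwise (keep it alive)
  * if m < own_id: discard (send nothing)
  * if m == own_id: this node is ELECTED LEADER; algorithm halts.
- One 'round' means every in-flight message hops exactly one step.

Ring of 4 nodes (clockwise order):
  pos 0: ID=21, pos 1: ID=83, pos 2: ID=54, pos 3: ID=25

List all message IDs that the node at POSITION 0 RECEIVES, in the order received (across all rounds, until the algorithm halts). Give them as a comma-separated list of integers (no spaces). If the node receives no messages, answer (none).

Answer: 25,54,83

Derivation:
Round 1: pos1(id83) recv 21: drop; pos2(id54) recv 83: fwd; pos3(id25) recv 54: fwd; pos0(id21) recv 25: fwd
Round 2: pos3(id25) recv 83: fwd; pos0(id21) recv 54: fwd; pos1(id83) recv 25: drop
Round 3: pos0(id21) recv 83: fwd; pos1(id83) recv 54: drop
Round 4: pos1(id83) recv 83: ELECTED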